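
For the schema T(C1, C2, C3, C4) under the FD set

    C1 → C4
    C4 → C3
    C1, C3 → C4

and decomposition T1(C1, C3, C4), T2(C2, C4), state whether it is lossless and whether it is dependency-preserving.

lossy but dependency-preserving

Lossless test: (C4)⁺ = {C3, C4}, which is a superkey of neither fragment — lossy.
Dependency preservation: every FD's attributes lie within a single fragment, so each can be enforced locally — preserved.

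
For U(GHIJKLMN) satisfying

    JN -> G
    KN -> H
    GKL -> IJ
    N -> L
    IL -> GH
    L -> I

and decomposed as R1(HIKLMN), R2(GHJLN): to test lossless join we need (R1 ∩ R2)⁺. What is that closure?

GHILN

R1 ∩ R2 = {HLN}.
L → I applies, adding I
IL → GH applies, adding G
Closure: {GHILN}.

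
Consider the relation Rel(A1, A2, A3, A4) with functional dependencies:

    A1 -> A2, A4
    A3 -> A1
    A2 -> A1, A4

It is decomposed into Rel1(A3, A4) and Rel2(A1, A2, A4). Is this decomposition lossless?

Common attributes: Rel1 ∩ Rel2 = {A4}.
No dependency enlarges {A4}, so (A4)⁺ = {A4}.
The closure contains neither all of Rel1 = {A3, A4} nor all of Rel2 = {A1, A2, A4}, so the common attributes are not a superkey of either fragment. The join is lossy.

No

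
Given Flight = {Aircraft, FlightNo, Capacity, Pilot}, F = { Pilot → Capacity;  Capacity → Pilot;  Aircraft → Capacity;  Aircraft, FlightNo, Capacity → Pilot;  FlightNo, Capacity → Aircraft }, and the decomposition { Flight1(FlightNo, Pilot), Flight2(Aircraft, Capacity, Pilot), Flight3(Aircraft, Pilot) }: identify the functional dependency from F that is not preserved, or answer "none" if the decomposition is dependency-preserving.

FlightNo, Capacity → Aircraft

Check FlightNo, Capacity → Aircraft: no single fragment contains all of {Aircraft, FlightNo, Capacity}, and the restricted closure of {FlightNo, Capacity} across the fragments never reaches {Aircraft}.
Pilot → Capacity is preserved.
Capacity → Pilot is preserved.
Aircraft → Capacity is preserved.
Aircraft, FlightNo, Capacity → Pilot is preserved.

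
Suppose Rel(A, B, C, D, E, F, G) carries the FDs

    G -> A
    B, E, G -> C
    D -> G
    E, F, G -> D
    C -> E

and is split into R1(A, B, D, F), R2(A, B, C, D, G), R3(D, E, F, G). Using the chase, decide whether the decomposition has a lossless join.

No

Chase test. Columns are A, B, C, D, E, F, G; row i has aⱼ where attribute j ∈ Ri, else bᵢⱼ.
Initial tableau (one row per fragment):
  row 1: a1 a2 b13 a4 b15 a6 b17
  row 2: a1 a2 a3 a4 b25 b26 a7
  row 3: b31 b32 b33 a4 a5 a6 a7
Rows 2 and 3 agree on G; apply G→A and equate their A entries.
Rows 1 and 2 agree on D; apply D→G and equate their G entries.
No row becomes fully distinguished — the join is lossy.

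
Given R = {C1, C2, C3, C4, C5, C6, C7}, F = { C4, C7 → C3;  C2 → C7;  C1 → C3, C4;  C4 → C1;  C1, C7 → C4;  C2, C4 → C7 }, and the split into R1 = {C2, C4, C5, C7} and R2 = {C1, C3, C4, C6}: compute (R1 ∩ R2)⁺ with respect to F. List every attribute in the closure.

R1 ∩ R2 = {C4}.
C4 → C1 applies, adding C1
C1 → C3, C4 applies, adding C3
Closure: {C1, C3, C4}.

C1, C3, C4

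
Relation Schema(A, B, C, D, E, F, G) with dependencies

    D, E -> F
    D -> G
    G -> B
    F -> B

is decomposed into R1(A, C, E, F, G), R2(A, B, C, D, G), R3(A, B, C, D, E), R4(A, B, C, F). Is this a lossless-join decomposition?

Chase test. Columns are A, B, C, D, E, F, G; row i has aⱼ where attribute j ∈ Ri, else bᵢⱼ.
Initial tableau (one row per fragment):
  row 1: a1 b12 a3 b14 a5 a6 a7
  row 2: a1 a2 a3 a4 b25 b26 a7
  row 3: a1 a2 a3 a4 a5 b36 b37
  row 4: a1 a2 a3 b44 b45 a6 b47
Rows 2 and 3 agree on D; apply D→G and equate their G entries.
Rows 1 and 2 agree on G; apply G→B and equate their B entries.
No row becomes fully distinguished — the join is lossy.

No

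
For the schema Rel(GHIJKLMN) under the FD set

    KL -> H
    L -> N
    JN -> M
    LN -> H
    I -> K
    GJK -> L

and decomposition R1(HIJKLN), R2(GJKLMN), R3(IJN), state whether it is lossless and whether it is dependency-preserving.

lossy but dependency-preserving

Lossless test (chase): Rows 1 and 2 agree on KL; apply KL→H and equate their H entries. Rows 1 and 2 agree on JN; apply JN→M and equate their M entries. Rows 1 and 3 agree on JN; apply JN→M and equate their M entries. Rows 1 and 3 agree on I; apply I→K and equate their K entries. No row becomes fully distinguished — the join is lossy.
Dependency preservation: every FD's attributes lie within a single fragment, so each can be enforced locally — preserved.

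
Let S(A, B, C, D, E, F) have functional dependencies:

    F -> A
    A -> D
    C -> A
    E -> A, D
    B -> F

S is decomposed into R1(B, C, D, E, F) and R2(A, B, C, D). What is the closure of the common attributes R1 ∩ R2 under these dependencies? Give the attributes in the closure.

R1 ∩ R2 = {B, C, D}.
C → A applies, adding A
B → F applies, adding F
Closure: {A, B, C, D, F}.

A, B, C, D, F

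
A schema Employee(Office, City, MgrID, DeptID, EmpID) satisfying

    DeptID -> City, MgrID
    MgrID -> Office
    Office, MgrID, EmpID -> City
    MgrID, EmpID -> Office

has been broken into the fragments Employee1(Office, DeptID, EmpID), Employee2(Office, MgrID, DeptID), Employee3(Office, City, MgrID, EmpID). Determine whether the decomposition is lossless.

Yes

Chase test. Columns are Office, City, MgrID, DeptID, EmpID; row i has aⱼ where attribute j ∈ Employeei, else bᵢⱼ.
Initial tableau (one row per fragment):
  row 1: a1 b12 b13 a4 a5
  row 2: a1 b22 a3 a4 b25
  row 3: a1 a2 a3 b34 a5
Rows 1 and 2 agree on DeptID; apply DeptID→City, MgrID and equate their City, MgrID entries.
Rows 1 and 3 agree on Office, MgrID, EmpID; apply Office, MgrID, EmpID→City and equate their City entries.
Row 1 is now all distinguished symbols — the join is lossless.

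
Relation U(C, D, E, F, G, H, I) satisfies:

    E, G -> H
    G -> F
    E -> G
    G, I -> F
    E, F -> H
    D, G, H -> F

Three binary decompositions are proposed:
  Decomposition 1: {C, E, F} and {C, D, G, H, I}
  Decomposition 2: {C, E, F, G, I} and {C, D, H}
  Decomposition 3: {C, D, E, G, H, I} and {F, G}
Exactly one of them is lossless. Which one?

Decomposition 1: common = {C}, closure = {C} → lossy.
Decomposition 2: common = {C}, closure = {C} → lossy.
Decomposition 3: common = {G}, closure = {F, G} → lossless.

Decomposition 3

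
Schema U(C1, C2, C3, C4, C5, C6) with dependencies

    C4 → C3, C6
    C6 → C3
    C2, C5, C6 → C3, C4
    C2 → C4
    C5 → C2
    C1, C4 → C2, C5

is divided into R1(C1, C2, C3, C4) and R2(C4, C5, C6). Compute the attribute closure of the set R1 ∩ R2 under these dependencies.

R1 ∩ R2 = {C4}.
C4 → C3, C6 applies, adding C3, C6
Closure: {C3, C4, C6}.

C3, C4, C6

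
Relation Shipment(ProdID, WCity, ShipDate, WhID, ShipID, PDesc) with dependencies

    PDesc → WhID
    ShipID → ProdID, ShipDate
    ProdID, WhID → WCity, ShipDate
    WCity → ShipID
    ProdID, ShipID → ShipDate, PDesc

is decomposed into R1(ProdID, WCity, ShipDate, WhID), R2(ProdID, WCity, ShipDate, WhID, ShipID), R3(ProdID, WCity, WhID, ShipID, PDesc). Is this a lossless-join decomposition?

Chase test. Columns are ProdID, WCity, ShipDate, WhID, ShipID, PDesc; row i has aⱼ where attribute j ∈ Ri, else bᵢⱼ.
Initial tableau (one row per fragment):
  row 1: a1 a2 a3 a4 b15 b16
  row 2: a1 a2 a3 a4 a5 b26
  row 3: a1 a2 b33 a4 a5 a6
Rows 2 and 3 agree on ShipID; apply ShipID→ProdID, ShipDate and equate their ProdID, ShipDate entries.
Rows 1 and 2 agree on WCity; apply WCity→ShipID and equate their ShipID entries.
Rows 1 and 2 agree on ProdID, ShipID; apply ProdID, ShipID→ShipDate, PDesc and equate their ShipDate, PDesc entries.
Rows 1 and 3 agree on ProdID, ShipID; apply ProdID, ShipID→ShipDate, PDesc and equate their ShipDate, PDesc entries.
Row 1 is now all distinguished symbols — the join is lossless.

Yes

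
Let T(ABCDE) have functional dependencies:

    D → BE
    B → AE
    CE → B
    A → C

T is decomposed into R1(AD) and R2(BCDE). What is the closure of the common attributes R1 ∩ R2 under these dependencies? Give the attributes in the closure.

ABCDE

R1 ∩ R2 = {D}.
D → BE applies, adding BE
B → AE applies, adding A
A → C applies, adding C
Closure: {ABCDE}.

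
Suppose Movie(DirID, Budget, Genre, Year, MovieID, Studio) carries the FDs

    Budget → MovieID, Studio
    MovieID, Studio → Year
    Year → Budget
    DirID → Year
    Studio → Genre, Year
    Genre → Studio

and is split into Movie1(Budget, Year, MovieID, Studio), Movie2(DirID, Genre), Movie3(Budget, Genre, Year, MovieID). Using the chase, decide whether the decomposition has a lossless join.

Yes

Chase test. Columns are DirID, Budget, Genre, Year, MovieID, Studio; row i has aⱼ where attribute j ∈ Moviei, else bᵢⱼ.
Initial tableau (one row per fragment):
  row 1: b11 a2 b13 a4 a5 a6
  row 2: a1 b22 a3 b24 b25 b26
  row 3: b31 a2 a3 a4 a5 b36
Rows 1 and 3 agree on Budget; apply Budget→MovieID, Studio and equate their MovieID, Studio entries.
Rows 1 and 3 agree on Studio; apply Studio→Genre, Year and equate their Genre, Year entries.
Rows 1 and 2 agree on Genre; apply Genre→Studio and equate their Studio entries.
Rows 1 and 2 agree on Studio; apply Studio→Genre, Year and equate their Genre, Year entries.
Rows 1 and 2 agree on Year; apply Year→Budget and equate their Budget entries.
Rows 1 and 2 agree on Budget; apply Budget→MovieID, Studio and equate their MovieID, Studio entries.
Row 2 is now all distinguished symbols — the join is lossless.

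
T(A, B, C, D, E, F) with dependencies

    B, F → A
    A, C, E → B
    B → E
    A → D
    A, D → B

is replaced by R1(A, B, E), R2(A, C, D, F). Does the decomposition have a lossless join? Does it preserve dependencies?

Lossless test: (A)⁺ = {A, B, D, E}, which contains all of one fragment — lossless.
Dependency preservation: the restricted closure of {B, F} across the fragments never reaches {A}, so B, F → A cannot be enforced without a join — not preserved.

lossless but not dependency-preserving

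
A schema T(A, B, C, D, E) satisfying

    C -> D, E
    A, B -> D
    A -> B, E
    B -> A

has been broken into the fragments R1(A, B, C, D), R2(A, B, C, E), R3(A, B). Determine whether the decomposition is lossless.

Chase test. Columns are A, B, C, D, E; row i has aⱼ where attribute j ∈ Ri, else bᵢⱼ.
Initial tableau (one row per fragment):
  row 1: a1 a2 a3 a4 b15
  row 2: a1 a2 a3 b24 a5
  row 3: a1 a2 b33 b34 b35
Rows 1 and 2 agree on C; apply C→D, E and equate their D, E entries.
Rows 1 and 3 agree on A, B; apply A, B→D and equate their D entries.
Rows 1 and 3 agree on A; apply A→B, E and equate their B, E entries.
Row 1 is now all distinguished symbols — the join is lossless.

Yes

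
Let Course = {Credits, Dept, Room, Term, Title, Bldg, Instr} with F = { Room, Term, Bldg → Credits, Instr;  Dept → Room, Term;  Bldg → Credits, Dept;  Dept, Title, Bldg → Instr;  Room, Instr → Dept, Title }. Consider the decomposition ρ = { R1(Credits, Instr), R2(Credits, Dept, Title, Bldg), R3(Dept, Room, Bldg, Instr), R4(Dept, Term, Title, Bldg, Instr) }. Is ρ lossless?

Chase test. Columns are Credits, Dept, Room, Term, Title, Bldg, Instr; row i has aⱼ where attribute j ∈ Ri, else bᵢⱼ.
Initial tableau (one row per fragment):
  row 1: a1 b12 b13 b14 b15 b16 a7
  row 2: a1 a2 b23 b24 a5 a6 b27
  row 3: b31 a2 a3 b34 b35 a6 a7
  row 4: b41 a2 b43 a4 a5 a6 a7
Rows 2 and 3 agree on Dept; apply Dept→Room, Term and equate their Room, Term entries.
Rows 2 and 4 agree on Dept; apply Dept→Room, Term and equate their Room, Term entries.
Rows 2 and 3 agree on Bldg; apply Bldg→Credits, Dept and equate their Credits, Dept entries.
Rows 2 and 4 agree on Bldg; apply Bldg→Credits, Dept and equate their Credits, Dept entries.
Rows 2 and 4 agree on Dept, Title, Bldg; apply Dept, Title, Bldg→Instr and equate their Instr entries.
Rows 2 and 3 agree on Room, Instr; apply Room, Instr→Dept, Title and equate their Dept, Title entries.
Row 2 is now all distinguished symbols — the join is lossless.

Yes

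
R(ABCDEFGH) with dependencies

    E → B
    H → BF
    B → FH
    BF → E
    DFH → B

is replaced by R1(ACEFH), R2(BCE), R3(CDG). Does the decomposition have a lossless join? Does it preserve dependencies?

lossy but dependency-preserving

Lossless test (chase): Rows 1 and 2 agree on E; apply E→B and equate their B entries. Rows 1 and 2 agree on B; apply B→FH and equate their FH entries. No row becomes fully distinguished — the join is lossy.
Dependency preservation: H → BF; B → FH; BF → E; DFH → B are not contained in any single fragment, but the restricted closure of each left-hand side across the fragments still reaches the right-hand side; the remaining FDs each lie inside some fragment. All dependencies are preserved.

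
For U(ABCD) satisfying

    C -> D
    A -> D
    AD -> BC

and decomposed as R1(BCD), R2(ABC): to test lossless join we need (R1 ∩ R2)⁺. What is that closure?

R1 ∩ R2 = {BC}.
C → D applies, adding D
Closure: {BCD}.

BCD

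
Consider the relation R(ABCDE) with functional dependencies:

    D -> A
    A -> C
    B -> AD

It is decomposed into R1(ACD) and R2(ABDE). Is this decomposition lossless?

Yes

Common attributes: R1 ∩ R2 = {AD}.
Closure of {AD}: A → C applies, adding C. So (AD)⁺ = {ACD}.
This closure contains every attribute of R1, so R1 ∩ R2 → R1. The join is lossless.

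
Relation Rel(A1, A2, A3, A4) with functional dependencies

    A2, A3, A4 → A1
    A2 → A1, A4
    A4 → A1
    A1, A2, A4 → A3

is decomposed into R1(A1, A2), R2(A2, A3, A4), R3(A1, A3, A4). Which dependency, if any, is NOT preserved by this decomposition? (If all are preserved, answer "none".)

A2, A3, A4 → A1: restricted closure across fragments reaches A1.
A2 → A1, A4: restricted closure across fragments reaches A1, A4.
A4 → A1 lies within R3.
A1, A2, A4 → A3: restricted closure across fragments reaches A3.
Every dependency is enforceable on the fragments, so the decomposition is dependency-preserving.

none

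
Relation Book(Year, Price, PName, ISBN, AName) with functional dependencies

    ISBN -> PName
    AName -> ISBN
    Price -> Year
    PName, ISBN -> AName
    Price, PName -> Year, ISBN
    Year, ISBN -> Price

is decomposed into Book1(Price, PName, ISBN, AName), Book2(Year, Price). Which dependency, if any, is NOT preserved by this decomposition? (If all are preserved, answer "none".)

Year, ISBN -> Price

Check Year, ISBN → Price: no single fragment contains all of {Year, Price, ISBN}, and the restricted closure of {Year, ISBN} across the fragments never reaches {Price}.
ISBN → PName is preserved.
AName → ISBN is preserved.
Price → Year is preserved.
PName, ISBN → AName is preserved.
Price, PName → Year, ISBN is preserved.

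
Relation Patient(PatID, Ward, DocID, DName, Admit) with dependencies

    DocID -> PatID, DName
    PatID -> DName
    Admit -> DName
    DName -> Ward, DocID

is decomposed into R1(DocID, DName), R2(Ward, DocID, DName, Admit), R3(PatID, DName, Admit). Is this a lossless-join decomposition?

Chase test. Columns are PatID, Ward, DocID, DName, Admit; row i has aⱼ where attribute j ∈ Ri, else bᵢⱼ.
Initial tableau (one row per fragment):
  row 1: b11 b12 a3 a4 b15
  row 2: b21 a2 a3 a4 a5
  row 3: a1 b32 b33 a4 a5
Rows 1 and 2 agree on DocID; apply DocID→PatID, DName and equate their PatID, DName entries.
Rows 1 and 2 agree on DName; apply DName→Ward, DocID and equate their Ward, DocID entries.
Rows 1 and 3 agree on DName; apply DName→Ward, DocID and equate their Ward, DocID entries.
Rows 1 and 3 agree on DocID; apply DocID→PatID, DName and equate their PatID, DName entries.
Row 2 is now all distinguished symbols — the join is lossless.

Yes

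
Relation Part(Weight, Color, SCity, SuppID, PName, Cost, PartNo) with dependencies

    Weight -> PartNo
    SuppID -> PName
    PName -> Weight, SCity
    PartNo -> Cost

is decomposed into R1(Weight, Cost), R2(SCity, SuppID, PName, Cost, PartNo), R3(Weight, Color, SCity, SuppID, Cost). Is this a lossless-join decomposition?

Yes

Chase test. Columns are Weight, Color, SCity, SuppID, PName, Cost, PartNo; row i has aⱼ where attribute j ∈ Ri, else bᵢⱼ.
Initial tableau (one row per fragment):
  row 1: a1 b12 b13 b14 b15 a6 b17
  row 2: b21 b22 a3 a4 a5 a6 a7
  row 3: a1 a2 a3 a4 b35 a6 b37
Rows 1 and 3 agree on Weight; apply Weight→PartNo and equate their PartNo entries.
Rows 2 and 3 agree on SuppID; apply SuppID→PName and equate their PName entries.
Rows 2 and 3 agree on PName; apply PName→Weight, SCity and equate their Weight, SCity entries.
Rows 1 and 2 agree on Weight; apply Weight→PartNo and equate their PartNo entries.
Row 3 is now all distinguished symbols — the join is lossless.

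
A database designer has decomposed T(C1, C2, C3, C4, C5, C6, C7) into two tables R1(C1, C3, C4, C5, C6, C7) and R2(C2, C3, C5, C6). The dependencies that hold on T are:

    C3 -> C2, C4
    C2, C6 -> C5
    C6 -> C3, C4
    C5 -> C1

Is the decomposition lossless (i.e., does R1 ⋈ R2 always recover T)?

Yes

Common attributes: R1 ∩ R2 = {C3, C5, C6}.
Closure of {C3, C5, C6}: C3 → C2, C4 applies, adding C2, C4; C5 → C1 applies, adding C1. So (C3, C5, C6)⁺ = {C1, C2, C3, C4, C5, C6}.
This closure contains every attribute of R2, so R1 ∩ R2 → R2. The join is lossless.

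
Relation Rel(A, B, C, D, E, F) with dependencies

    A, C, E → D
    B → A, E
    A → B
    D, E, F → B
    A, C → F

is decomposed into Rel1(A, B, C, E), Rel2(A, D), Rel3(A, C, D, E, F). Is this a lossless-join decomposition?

Yes

Chase test. Columns are A, B, C, D, E, F; row i has aⱼ where attribute j ∈ Reli, else bᵢⱼ.
Initial tableau (one row per fragment):
  row 1: a1 a2 a3 b14 a5 b16
  row 2: a1 b22 b23 a4 b25 b26
  row 3: a1 b32 a3 a4 a5 a6
Rows 1 and 3 agree on A, C, E; apply A, C, E→D and equate their D entries.
Rows 1 and 2 agree on A; apply A→B and equate their B entries.
Rows 1 and 3 agree on A; apply A→B and equate their B entries.
Rows 1 and 3 agree on A, C; apply A, C→F and equate their F entries.
Rows 1 and 2 agree on B; apply B→A, E and equate their A, E entries.
Row 1 is now all distinguished symbols — the join is lossless.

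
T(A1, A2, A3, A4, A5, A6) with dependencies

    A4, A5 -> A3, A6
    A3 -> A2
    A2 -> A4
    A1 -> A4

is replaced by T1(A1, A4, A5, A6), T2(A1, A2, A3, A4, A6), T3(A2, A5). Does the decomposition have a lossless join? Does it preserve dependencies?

lossy and not dependency-preserving

Lossless test (chase): Rows 2 and 3 agree on A2; apply A2→A4 and equate their A4 entries. Rows 1 and 3 agree on A4, A5; apply A4, A5→A3, A6 and equate their A3, A6 entries. Rows 1 and 3 agree on A3; apply A3→A2 and equate their A2 entries. No row becomes fully distinguished — the join is lossy.
Dependency preservation: the restricted closure of {A4, A5} across the fragments never reaches {A3, A6}, so A4, A5 → A3, A6 cannot be enforced without a join — not preserved.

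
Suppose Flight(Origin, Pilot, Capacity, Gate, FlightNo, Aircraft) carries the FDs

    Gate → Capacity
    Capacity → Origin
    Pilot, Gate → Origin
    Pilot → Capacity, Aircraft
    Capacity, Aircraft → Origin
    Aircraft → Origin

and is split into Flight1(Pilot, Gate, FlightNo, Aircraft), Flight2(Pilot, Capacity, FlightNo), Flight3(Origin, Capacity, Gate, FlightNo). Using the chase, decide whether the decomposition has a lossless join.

Yes

Chase test. Columns are Origin, Pilot, Capacity, Gate, FlightNo, Aircraft; row i has aⱼ where attribute j ∈ Flighti, else bᵢⱼ.
Initial tableau (one row per fragment):
  row 1: b11 a2 b13 a4 a5 a6
  row 2: b21 a2 a3 b24 a5 b26
  row 3: a1 b32 a3 a4 a5 b36
Rows 1 and 3 agree on Gate; apply Gate→Capacity and equate their Capacity entries.
Rows 1 and 2 agree on Capacity; apply Capacity→Origin and equate their Origin entries.
Rows 1 and 3 agree on Capacity; apply Capacity→Origin and equate their Origin entries.
Rows 1 and 2 agree on Pilot; apply Pilot→Capacity, Aircraft and equate their Capacity, Aircraft entries.
Row 1 is now all distinguished symbols — the join is lossless.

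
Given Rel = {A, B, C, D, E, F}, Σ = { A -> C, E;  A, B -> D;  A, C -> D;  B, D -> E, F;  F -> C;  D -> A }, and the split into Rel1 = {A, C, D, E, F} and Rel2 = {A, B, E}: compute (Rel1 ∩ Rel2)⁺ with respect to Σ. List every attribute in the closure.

A, C, D, E

Rel1 ∩ Rel2 = {A, E}.
A → C, E applies, adding C
A, C → D applies, adding D
Closure: {A, C, D, E}.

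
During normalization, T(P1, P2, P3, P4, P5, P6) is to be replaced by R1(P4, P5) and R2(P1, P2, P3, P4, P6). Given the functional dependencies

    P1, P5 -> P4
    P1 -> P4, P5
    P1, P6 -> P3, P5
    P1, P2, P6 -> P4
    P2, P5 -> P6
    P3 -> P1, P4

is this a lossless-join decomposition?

No

Common attributes: R1 ∩ R2 = {P4}.
No dependency enlarges {P4}, so (P4)⁺ = {P4}.
The closure contains neither all of R1 = {P4, P5} nor all of R2 = {P1, P2, P3, P4, P6}, so the common attributes are not a superkey of either fragment. The join is lossy.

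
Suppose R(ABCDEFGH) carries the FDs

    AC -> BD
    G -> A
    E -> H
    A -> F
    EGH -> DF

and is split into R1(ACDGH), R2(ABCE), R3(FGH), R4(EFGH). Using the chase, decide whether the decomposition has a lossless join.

Chase test. Columns are ABCDEFGH; row i has aⱼ where attribute j ∈ Ri, else bᵢⱼ.
Initial tableau (one row per fragment):
  row 1: a1 b12 a3 a4 b15 b16 a7 a8
  row 2: a1 a2 a3 b24 a5 b26 b27 b28
  row 3: b31 b32 b33 b34 b35 a6 a7 a8
  row 4: b41 b42 b43 b44 a5 a6 a7 a8
Rows 1 and 2 agree on AC; apply AC→BD and equate their BD entries.
Rows 1 and 3 agree on G; apply G→A and equate their A entries.
Rows 1 and 4 agree on G; apply G→A and equate their A entries.
Rows 2 and 4 agree on E; apply E→H and equate their H entries.
Rows 1 and 2 agree on A; apply A→F and equate their F entries.
Rows 1 and 3 agree on A; apply A→F and equate their F entries.
No row becomes fully distinguished — the join is lossy.

No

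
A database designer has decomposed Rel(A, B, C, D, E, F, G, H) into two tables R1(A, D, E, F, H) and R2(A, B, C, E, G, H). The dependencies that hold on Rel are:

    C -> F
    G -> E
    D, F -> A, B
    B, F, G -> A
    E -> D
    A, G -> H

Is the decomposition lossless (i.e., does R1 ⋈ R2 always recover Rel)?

Common attributes: R1 ∩ R2 = {A, E, H}.
Closure of {A, E, H}: E → D applies, adding D. So (A, E, H)⁺ = {A, D, E, H}.
The closure contains neither all of R1 = {A, D, E, F, H} nor all of R2 = {A, B, C, E, G, H}, so the common attributes are not a superkey of either fragment. The join is lossy.

No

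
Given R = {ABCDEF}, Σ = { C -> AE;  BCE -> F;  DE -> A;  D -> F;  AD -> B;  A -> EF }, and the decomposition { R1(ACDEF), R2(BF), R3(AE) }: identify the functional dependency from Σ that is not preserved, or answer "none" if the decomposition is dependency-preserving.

AD -> B

Check AD → B: no single fragment contains all of {ABD}, and the restricted closure of {AD} across the fragments never reaches {B}.
C → AE is preserved.
BCE → F is preserved.
DE → A is preserved.
D → F is preserved.
A → EF is preserved.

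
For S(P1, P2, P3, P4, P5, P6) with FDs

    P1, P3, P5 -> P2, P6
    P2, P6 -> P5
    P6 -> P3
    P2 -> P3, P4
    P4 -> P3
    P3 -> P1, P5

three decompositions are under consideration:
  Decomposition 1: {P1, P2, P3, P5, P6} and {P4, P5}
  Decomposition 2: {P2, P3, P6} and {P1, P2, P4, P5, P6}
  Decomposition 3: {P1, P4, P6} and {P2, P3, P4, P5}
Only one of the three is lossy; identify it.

Decomposition 1

Decomposition 1: common = {P5}, closure = {P5} → lossy.
Decomposition 2: common = {P2, P6}, closure = {P1, P2, P3, P4, P5, P6} → lossless.
Decomposition 3: common = {P4}, closure = {P1, P2, P3, P4, P5, P6} → lossless.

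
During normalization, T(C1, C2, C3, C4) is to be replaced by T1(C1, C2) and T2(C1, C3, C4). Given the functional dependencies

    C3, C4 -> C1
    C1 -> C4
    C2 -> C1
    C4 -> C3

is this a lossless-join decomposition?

Yes

Common attributes: T1 ∩ T2 = {C1}.
Closure of {C1}: C1 → C4 applies, adding C4; C4 → C3 applies, adding C3. So (C1)⁺ = {C1, C3, C4}.
This closure contains every attribute of T2, so T1 ∩ T2 → T2. The join is lossless.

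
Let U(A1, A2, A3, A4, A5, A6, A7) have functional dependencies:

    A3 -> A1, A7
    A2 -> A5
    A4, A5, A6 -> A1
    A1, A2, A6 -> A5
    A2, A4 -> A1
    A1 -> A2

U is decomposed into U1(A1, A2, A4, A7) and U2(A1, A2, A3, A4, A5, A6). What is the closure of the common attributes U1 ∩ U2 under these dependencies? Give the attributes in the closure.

U1 ∩ U2 = {A1, A2, A4}.
A2 → A5 applies, adding A5
Closure: {A1, A2, A4, A5}.

A1, A2, A4, A5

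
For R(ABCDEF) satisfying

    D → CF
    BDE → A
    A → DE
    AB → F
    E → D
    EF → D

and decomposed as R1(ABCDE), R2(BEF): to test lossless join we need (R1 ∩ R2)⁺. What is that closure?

ABCDEF

R1 ∩ R2 = {BE}.
E → D applies, adding D
D → CF applies, adding CF
BDE → A applies, adding A
Closure: {ABCDEF}.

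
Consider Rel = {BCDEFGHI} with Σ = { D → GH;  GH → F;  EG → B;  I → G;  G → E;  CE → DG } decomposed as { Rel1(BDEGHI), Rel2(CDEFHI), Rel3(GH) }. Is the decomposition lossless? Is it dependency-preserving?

lossless but not dependency-preserving

Lossless test (chase): Rows 1 and 2 agree on D; apply D→GH and equate their GH entries. Rows 1 and 2 agree on GH; apply GH→F and equate their F entries. Rows 1 and 3 agree on GH; apply GH→F and equate their F entries. Rows 1 and 2 agree on EG; apply EG→B and equate their B entries. Rows 1 and 3 agree on G; apply G→E and equate their E entries. Rows 1 and 3 agree on EG; apply EG→B and equate their B entries. Row 2 is now all distinguished symbols — the join is lossless.
Dependency preservation: the restricted closure of {GH} across the fragments never reaches {F}, so GH → F cannot be enforced without a join — not preserved.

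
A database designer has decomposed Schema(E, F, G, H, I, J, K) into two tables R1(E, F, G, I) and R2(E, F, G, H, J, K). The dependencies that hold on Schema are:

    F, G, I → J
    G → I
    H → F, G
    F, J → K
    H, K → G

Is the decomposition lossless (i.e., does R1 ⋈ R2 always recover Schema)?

Yes

Common attributes: R1 ∩ R2 = {E, F, G}.
Closure of {E, F, G}: G → I applies, adding I; F, G, I → J applies, adding J; F, J → K applies, adding K. So (E, F, G)⁺ = {E, F, G, I, J, K}.
This closure contains every attribute of R1, so R1 ∩ R2 → R1. The join is lossless.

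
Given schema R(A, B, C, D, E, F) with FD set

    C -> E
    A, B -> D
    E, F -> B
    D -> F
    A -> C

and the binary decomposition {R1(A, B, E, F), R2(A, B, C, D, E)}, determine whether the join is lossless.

Yes

Common attributes: R1 ∩ R2 = {A, B, E}.
Closure of {A, B, E}: A, B → D applies, adding D; D → F applies, adding F; A → C applies, adding C. So (A, B, E)⁺ = {A, B, C, D, E, F}.
This closure contains every attribute of R1, so R1 ∩ R2 → R1. The join is lossless.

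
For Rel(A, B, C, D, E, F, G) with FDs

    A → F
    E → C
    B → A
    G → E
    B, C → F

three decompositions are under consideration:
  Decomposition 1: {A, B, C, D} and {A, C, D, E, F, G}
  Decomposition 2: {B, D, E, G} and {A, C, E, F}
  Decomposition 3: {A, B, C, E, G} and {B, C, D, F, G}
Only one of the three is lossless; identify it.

Decomposition 1: common = {A, C, D}, closure = {A, C, D, F} → lossy.
Decomposition 2: common = {E}, closure = {C, E} → lossy.
Decomposition 3: common = {B, C, G}, closure = {A, B, C, E, F, G} → lossless.

Decomposition 3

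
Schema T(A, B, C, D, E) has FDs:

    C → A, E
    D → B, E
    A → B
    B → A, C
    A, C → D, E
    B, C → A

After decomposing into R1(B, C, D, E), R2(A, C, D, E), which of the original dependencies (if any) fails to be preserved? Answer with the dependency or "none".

none

C → A, E lies within R2.
D → B, E lies within R1.
A → B: restricted closure across fragments reaches B.
B → A, C: restricted closure across fragments reaches A, C.
A, C → D, E lies within R2.
B, C → A: restricted closure across fragments reaches A.
Every dependency is enforceable on the fragments, so the decomposition is dependency-preserving.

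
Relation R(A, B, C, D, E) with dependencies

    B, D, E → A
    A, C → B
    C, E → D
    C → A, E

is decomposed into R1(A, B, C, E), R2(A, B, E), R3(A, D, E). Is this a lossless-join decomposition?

Chase test. Columns are A, B, C, D, E; row i has aⱼ where attribute j ∈ Ri, else bᵢⱼ.
Initial tableau (one row per fragment):
  row 1: a1 a2 a3 b14 a5
  row 2: a1 a2 b23 b24 a5
  row 3: a1 b32 b33 a4 a5
No row becomes fully distinguished — the join is lossy.

No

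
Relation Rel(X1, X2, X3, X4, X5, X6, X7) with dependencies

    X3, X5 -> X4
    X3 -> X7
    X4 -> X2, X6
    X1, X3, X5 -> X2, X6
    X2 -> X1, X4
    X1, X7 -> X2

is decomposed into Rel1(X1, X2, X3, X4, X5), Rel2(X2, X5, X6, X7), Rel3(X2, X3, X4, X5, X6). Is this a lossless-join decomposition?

Chase test. Columns are X1, X2, X3, X4, X5, X6, X7; row i has aⱼ where attribute j ∈ Reli, else bᵢⱼ.
Initial tableau (one row per fragment):
  row 1: a1 a2 a3 a4 a5 b16 b17
  row 2: b21 a2 b23 b24 a5 a6 a7
  row 3: b31 a2 a3 a4 a5 a6 b37
Rows 1 and 3 agree on X3; apply X3→X7 and equate their X7 entries.
Rows 1 and 3 agree on X4; apply X4→X2, X6 and equate their X2, X6 entries.
Rows 1 and 2 agree on X2; apply X2→X1, X4 and equate their X1, X4 entries.
Rows 1 and 3 agree on X2; apply X2→X1, X4 and equate their X1, X4 entries.
No row becomes fully distinguished — the join is lossy.

No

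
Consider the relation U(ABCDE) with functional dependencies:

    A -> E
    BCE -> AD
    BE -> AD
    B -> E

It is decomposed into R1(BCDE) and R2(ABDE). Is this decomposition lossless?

Yes

Common attributes: R1 ∩ R2 = {BDE}.
Closure of {BDE}: BE → AD applies, adding A. So (BDE)⁺ = {ABDE}.
This closure contains every attribute of R2, so R1 ∩ R2 → R2. The join is lossless.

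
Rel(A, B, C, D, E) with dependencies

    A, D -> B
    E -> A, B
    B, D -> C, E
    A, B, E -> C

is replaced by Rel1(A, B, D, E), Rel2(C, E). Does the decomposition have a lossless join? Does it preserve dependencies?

Lossless test: (E)⁺ = {A, B, C, E}, which contains all of one fragment — lossless.
Dependency preservation: B, D → C, E; A, B, E → C are not contained in any single fragment, but the restricted closure of each left-hand side across the fragments still reaches the right-hand side; the remaining FDs each lie inside some fragment. All dependencies are preserved.

lossless and dependency-preserving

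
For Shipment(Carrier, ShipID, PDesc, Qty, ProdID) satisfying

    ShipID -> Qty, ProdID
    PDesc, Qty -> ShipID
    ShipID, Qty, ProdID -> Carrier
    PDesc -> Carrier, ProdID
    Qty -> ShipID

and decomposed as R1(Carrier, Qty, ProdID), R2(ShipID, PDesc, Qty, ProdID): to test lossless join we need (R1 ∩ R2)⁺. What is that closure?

R1 ∩ R2 = {Qty, ProdID}.
Qty → ShipID applies, adding ShipID
ShipID, Qty, ProdID → Carrier applies, adding Carrier
Closure: {Carrier, ShipID, Qty, ProdID}.

Carrier, ShipID, Qty, ProdID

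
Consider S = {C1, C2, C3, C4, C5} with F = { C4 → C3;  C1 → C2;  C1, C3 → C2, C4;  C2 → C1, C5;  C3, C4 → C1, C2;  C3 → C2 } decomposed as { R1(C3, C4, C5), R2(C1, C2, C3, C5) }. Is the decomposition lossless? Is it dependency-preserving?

lossless and dependency-preserving

Lossless test: (C3, C5)⁺ = {C1, C2, C3, C4, C5}, which contains all of one fragment — lossless.
Dependency preservation: C1, C3 → C2, C4; C3, C4 → C1, C2 are not contained in any single fragment, but the restricted closure of each left-hand side across the fragments still reaches the right-hand side; the remaining FDs each lie inside some fragment. All dependencies are preserved.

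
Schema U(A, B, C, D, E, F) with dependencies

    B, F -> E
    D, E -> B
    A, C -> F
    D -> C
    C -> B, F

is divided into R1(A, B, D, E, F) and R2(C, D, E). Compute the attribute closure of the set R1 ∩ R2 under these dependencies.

R1 ∩ R2 = {D, E}.
D, E → B applies, adding B
D → C applies, adding C
C → B, F applies, adding F
Closure: {B, C, D, E, F}.

B, C, D, E, F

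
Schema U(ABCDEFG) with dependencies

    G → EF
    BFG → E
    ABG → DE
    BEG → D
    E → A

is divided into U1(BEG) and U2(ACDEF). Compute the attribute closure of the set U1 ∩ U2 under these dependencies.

U1 ∩ U2 = {E}.
E → A applies, adding A
Closure: {AE}.

AE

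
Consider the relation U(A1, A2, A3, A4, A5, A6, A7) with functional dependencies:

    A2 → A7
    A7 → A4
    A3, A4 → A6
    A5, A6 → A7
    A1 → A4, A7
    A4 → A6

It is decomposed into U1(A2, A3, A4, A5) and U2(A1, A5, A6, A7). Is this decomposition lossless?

No

Common attributes: U1 ∩ U2 = {A5}.
No dependency enlarges {A5}, so (A5)⁺ = {A5}.
The closure contains neither all of U1 = {A2, A3, A4, A5} nor all of U2 = {A1, A5, A6, A7}, so the common attributes are not a superkey of either fragment. The join is lossy.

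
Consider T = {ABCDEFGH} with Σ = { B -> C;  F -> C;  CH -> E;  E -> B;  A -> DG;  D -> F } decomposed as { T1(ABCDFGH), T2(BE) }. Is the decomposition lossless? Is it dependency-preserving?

lossy and not dependency-preserving

Lossless test: (B)⁺ = {BC}, which is a superkey of neither fragment — lossy.
Dependency preservation: the restricted closure of {CH} across the fragments never reaches {E}, so CH → E cannot be enforced without a join — not preserved.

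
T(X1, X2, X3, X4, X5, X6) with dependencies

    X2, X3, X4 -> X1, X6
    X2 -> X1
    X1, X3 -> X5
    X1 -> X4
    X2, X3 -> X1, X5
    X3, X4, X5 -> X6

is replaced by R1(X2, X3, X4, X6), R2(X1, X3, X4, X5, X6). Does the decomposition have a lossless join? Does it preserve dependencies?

Lossless test: (X3, X4, X6)⁺ = {X3, X4, X6}, which is a superkey of neither fragment — lossy.
Dependency preservation: the restricted closure of {X2, X3, X4} across the fragments never reaches {X1, X6}, so X2, X3, X4 → X1, X6 cannot be enforced without a join — not preserved.

lossy and not dependency-preserving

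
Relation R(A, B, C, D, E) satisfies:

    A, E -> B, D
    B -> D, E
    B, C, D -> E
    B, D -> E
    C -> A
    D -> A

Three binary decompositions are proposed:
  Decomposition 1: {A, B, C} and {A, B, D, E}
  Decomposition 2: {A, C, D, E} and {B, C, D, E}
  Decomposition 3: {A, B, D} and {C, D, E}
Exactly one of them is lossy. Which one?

Decomposition 1: common = {A, B}, closure = {A, B, D, E} → lossless.
Decomposition 2: common = {C, D, E}, closure = {A, B, C, D, E} → lossless.
Decomposition 3: common = {D}, closure = {A, D} → lossy.

Decomposition 3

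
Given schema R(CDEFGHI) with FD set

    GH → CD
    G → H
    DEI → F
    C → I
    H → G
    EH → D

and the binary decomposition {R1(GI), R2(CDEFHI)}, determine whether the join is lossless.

Common attributes: R1 ∩ R2 = {I}.
No dependency enlarges {I}, so (I)⁺ = {I}.
The closure contains neither all of R1 = {GI} nor all of R2 = {CDEFHI}, so the common attributes are not a superkey of either fragment. The join is lossy.

No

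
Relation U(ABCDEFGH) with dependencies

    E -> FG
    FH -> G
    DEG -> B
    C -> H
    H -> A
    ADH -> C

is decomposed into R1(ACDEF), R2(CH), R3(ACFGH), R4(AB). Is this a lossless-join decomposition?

No

Chase test. Columns are ABCDEFGH; row i has aⱼ where attribute j ∈ Ri, else bᵢⱼ.
Initial tableau (one row per fragment):
  row 1: a1 b12 a3 a4 a5 a6 b17 b18
  row 2: b21 b22 a3 b24 b25 b26 b27 a8
  row 3: a1 b32 a3 b34 b35 a6 a7 a8
  row 4: a1 a2 b43 b44 b45 b46 b47 b48
Rows 1 and 2 agree on C; apply C→H and equate their H entries.
Rows 1 and 2 agree on H; apply H→A and equate their A entries.
Rows 1 and 3 agree on FH; apply FH→G and equate their G entries.
No row becomes fully distinguished — the join is lossy.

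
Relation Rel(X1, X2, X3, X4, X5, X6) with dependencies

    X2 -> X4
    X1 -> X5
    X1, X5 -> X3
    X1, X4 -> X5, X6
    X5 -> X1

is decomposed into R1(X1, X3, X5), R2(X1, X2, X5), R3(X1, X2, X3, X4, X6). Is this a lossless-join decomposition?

Chase test. Columns are X1, X2, X3, X4, X5, X6; row i has aⱼ where attribute j ∈ Ri, else bᵢⱼ.
Initial tableau (one row per fragment):
  row 1: a1 b12 a3 b14 a5 b16
  row 2: a1 a2 b23 b24 a5 b26
  row 3: a1 a2 a3 a4 b35 a6
Rows 2 and 3 agree on X2; apply X2→X4 and equate their X4 entries.
Rows 1 and 3 agree on X1; apply X1→X5 and equate their X5 entries.
Rows 1 and 2 agree on X1, X5; apply X1, X5→X3 and equate their X3 entries.
Rows 2 and 3 agree on X1, X4; apply X1, X4→X5, X6 and equate their X5, X6 entries.
Row 2 is now all distinguished symbols — the join is lossless.

Yes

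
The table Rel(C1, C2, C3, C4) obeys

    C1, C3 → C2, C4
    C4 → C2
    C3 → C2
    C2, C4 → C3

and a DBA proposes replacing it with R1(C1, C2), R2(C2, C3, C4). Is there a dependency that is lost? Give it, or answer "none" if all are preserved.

Check C1, C3 → C2, C4: no single fragment contains all of {C1, C2, C3, C4}, and the restricted closure of {C1, C3} across the fragments never reaches {C2, C4}.
C4 → C2 is preserved.
C3 → C2 is preserved.
C2, C4 → C3 is preserved.

C1, C3 → C2, C4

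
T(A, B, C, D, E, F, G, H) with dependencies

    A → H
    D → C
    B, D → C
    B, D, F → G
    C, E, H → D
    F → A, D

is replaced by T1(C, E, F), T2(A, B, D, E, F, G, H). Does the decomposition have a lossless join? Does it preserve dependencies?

lossless but not dependency-preserving

Lossless test: (E, F)⁺ = {A, C, D, E, F, H}, which contains all of one fragment — lossless.
Dependency preservation: the restricted closure of {D} across the fragments never reaches {C}, so D → C cannot be enforced without a join — not preserved.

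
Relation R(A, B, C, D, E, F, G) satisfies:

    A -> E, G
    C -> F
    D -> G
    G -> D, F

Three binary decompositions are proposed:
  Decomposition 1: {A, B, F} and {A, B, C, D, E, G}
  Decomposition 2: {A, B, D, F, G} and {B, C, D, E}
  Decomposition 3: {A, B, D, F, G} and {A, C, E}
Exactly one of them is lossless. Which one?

Decomposition 1: common = {A, B}, closure = {A, B, D, E, F, G} → lossless.
Decomposition 2: common = {B, D}, closure = {B, D, F, G} → lossy.
Decomposition 3: common = {A}, closure = {A, D, E, F, G} → lossy.

Decomposition 1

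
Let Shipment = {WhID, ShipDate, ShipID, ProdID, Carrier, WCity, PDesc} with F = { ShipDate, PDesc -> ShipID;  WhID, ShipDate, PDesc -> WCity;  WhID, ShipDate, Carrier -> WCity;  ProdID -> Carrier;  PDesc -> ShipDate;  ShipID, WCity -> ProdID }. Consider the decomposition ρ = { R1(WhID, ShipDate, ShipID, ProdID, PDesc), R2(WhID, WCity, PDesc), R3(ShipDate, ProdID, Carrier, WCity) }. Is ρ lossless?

Yes

Chase test. Columns are WhID, ShipDate, ShipID, ProdID, Carrier, WCity, PDesc; row i has aⱼ where attribute j ∈ Ri, else bᵢⱼ.
Initial tableau (one row per fragment):
  row 1: a1 a2 a3 a4 b15 b16 a7
  row 2: a1 b22 b23 b24 b25 a6 a7
  row 3: b31 a2 b33 a4 a5 a6 b37
Rows 1 and 3 agree on ProdID; apply ProdID→Carrier and equate their Carrier entries.
Rows 1 and 2 agree on PDesc; apply PDesc→ShipDate and equate their ShipDate entries.
Rows 1 and 2 agree on ShipDate, PDesc; apply ShipDate, PDesc→ShipID and equate their ShipID entries.
Rows 1 and 2 agree on WhID, ShipDate, PDesc; apply WhID, ShipDate, PDesc→WCity and equate their WCity entries.
Rows 1 and 2 agree on ShipID, WCity; apply ShipID, WCity→ProdID and equate their ProdID entries.
Rows 1 and 2 agree on ProdID; apply ProdID→Carrier and equate their Carrier entries.
Row 1 is now all distinguished symbols — the join is lossless.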